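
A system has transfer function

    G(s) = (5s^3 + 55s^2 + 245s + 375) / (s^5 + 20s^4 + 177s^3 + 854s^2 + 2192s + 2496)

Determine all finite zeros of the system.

Set the numerator to zero: 5s^3 + 55s^2 + 245s + 375 = 0, i.e. 5·(s^3 + 11s^2 + 49s + 75) = 0.
Factoring: (s + 3)(s^2 + 8s + 25) = 0.

s = -3, -4 + 3j, -4 - 3j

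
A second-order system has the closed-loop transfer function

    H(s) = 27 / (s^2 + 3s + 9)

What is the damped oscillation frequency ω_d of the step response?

Comparing s^2 + 3s + 9 to s^2 + 2ζωₙs + ωₙ²: ωₙ = 3 rad/s and ζ = 3/(2·3) = 0.5.
ζωₙ = 3/2 = 1.5, so ω_d = ωₙ√(1−ζ²) = √(ωₙ² − (ζωₙ)²) = √(9 − 1.5²) = √6.75 ≈ 2.598 rad/s.

ω_d ≈ 2.598 rad/s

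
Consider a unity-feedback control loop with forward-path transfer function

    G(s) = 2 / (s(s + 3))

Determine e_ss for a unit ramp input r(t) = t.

e_ss = 1.500

G(s) has one pole at the origin.
This is a Type 1 system. Kv = lim_{s→0} s·G(s) = 2/3.
e_ss = 1/Kv = 1/(2/3) = 3/2 ≈ 1.500.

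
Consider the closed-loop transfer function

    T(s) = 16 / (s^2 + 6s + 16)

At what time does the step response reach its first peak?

Comparing s^2 + 6s + 16 to s^2 + 2ζωₙs + ωₙ²: ωₙ = 4 rad/s and ζ = 6/(2·4) = 0.75.
ζωₙ = 6/2 = 3, so ω_d = ωₙ√(1−ζ²) = √(ωₙ² − (ζωₙ)²) = √(16 − 3²) = √7 ≈ 2.646 rad/s.
t_p = π/ω_d = π/2.646 ≈ 1.187 s.

t_p ≈ 1.187 s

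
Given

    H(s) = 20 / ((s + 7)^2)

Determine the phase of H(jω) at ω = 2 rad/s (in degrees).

At s = j2: numerator = 20, denominator = 45 + j28.
∠H = ∠num − ∠den = 0° − (31.891°) = -31.89°.

∠H(j2) ≈ -31.89°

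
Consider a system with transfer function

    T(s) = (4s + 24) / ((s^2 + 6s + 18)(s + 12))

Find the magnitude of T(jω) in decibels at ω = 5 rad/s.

|T(j5)|_dB ≈ -22.2 dB

Substitute s = j5: numerator = 24 + j20, denominator = -234 + j325.
|T(j5)| = |24 + j20| / |-234 + j325| = 31.241 / 400.48 ≈ 0.07801.
In decibels: 20·log₁₀(0.07801) ≈ -22.2 dB.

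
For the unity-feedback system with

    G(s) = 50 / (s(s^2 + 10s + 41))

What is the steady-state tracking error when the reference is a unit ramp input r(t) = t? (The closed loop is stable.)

G(s) has one pole at the origin.
This is a Type 1 system. Kv = lim_{s→0} s·G(s) = 50/41.
e_ss = 1/Kv = 1/(50/41) = 41/50 ≈ 0.8200.

e_ss = 0.8200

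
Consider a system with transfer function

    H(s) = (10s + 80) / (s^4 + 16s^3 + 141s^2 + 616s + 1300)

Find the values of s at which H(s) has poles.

s = -4 + 3j, -4 - 3j, -4 + 6j, -4 - 6j

The poles are the roots of the denominator s^4 + 16s^3 + 141s^2 + 616s + 1300 = 0.
No real roots exist; factor into two real quadratics: (s^2 + 8s + 25)(s^2 + 8s + 52) = 0.
Each quadratic gives a conjugate pair via the quadratic formula.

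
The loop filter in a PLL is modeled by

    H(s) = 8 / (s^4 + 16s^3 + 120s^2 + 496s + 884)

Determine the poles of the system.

The poles are the roots of the denominator s^4 + 16s^3 + 120s^2 + 496s + 884 = 0.
No real roots exist; factor into two real quadratics: (s^2 + 10s + 26)(s^2 + 6s + 34) = 0.
Each quadratic gives a conjugate pair via the quadratic formula.

s = -5 ± j, -3 ± 5j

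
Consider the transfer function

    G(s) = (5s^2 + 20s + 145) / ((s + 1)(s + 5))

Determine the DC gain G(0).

G(0) = 29

Set s = 0: G(0) = (145) / (5) = 29.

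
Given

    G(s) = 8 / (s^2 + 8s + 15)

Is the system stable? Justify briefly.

The denominator s^2 + 8s + 15 factors as (s + 5)(s + 3), giving poles at s = -5, -3.
Since all poles lie strictly in the left half-plane, the system is stable.

stable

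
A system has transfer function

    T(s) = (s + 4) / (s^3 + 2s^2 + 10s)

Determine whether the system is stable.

The denominator s^3 + 2s^2 + 10s factors as s(s^2 + 2s + 10), giving poles at s = 0, -1 ± 3j.
Since the simple pole(s) at s = 0 lie on the jω-axis with none in the right half-plane, the system is marginally stable.

marginally stable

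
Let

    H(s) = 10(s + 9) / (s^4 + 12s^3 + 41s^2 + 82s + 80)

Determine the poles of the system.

The poles are the roots of the denominator s^4 + 12s^3 + 41s^2 + 82s + 80 = 0.
Trying s = -8: the polynomial evaluates to 0, so (s + 8) is a factor.
Dividing out leaves s^3 + 4s^2 + 9s + 10 = 0.
This factors further as (s^2 + 2s + 5)(s + 2) = 0.

s = -1 ± 2j, -8, -2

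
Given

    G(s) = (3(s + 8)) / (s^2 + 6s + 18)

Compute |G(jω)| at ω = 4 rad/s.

|G(j4)| ≈ 1.114

Substitute s = j4: numerator = 24 + j12, denominator = 2 + j24.
|G(j4)| = |24 + j12| / |2 + j24| = 26.833 / 24.083 ≈ 1.114.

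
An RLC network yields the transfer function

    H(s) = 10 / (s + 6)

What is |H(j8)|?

Substitute s = j8: numerator = 10, denominator = 6 + j8.
|H(j8)| = |10| / |6 + j8| = 10 / 10 = 1.

|H(j8)| = 1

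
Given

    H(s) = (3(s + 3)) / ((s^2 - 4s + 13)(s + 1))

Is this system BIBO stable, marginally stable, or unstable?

The poles can be read from the denominator factors: s = 2 + 3j, 2 - 3j, -1.
Since the pole(s) at s = 2 ± 3j lie in the right half-plane, the system is unstable.

unstable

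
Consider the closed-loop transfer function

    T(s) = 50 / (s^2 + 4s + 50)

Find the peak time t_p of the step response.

Comparing s^2 + 4s + 50 to s^2 + 2ζωₙs + ωₙ²: ωₙ = √50 ≈ 7.071 rad/s and ζ = 4/(2·√50) ≈ 0.2828.
ζωₙ = 4/2 = 2, so ω_d = ωₙ√(1−ζ²) = √(ωₙ² − (ζωₙ)²) = √(50 − 2²) = √46 ≈ 6.782 rad/s.
t_p = π/ω_d = π/6.782 ≈ 0.4632 s.

t_p ≈ 0.4632 s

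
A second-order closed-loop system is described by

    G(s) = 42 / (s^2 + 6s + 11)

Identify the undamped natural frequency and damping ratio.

Compare the denominator to the standard form s^2 + 2ζωₙs + ωₙ².
ωₙ² = 11, so ωₙ = √11 ≈ 3.317 rad/s.
2ζωₙ = 6, so ζ = 6/(2·√11) ≈ 0.9045.
With ζ = 0.9045 the response is underdamped.

ωₙ ≈ 3.317 rad/s, ζ ≈ 0.9045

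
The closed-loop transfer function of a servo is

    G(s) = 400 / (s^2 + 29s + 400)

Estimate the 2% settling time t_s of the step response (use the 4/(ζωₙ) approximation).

Comparing s^2 + 29s + 400 to s^2 + 2ζωₙs + ωₙ²: ωₙ = 20 rad/s and ζ = 29/(2·20) = 0.725.
ζωₙ = 29/2 = 14.5, so t_s ≈ 4/(ζωₙ) = 4/14.5 ≈ 0.2759 s.

t_s ≈ 0.2759 s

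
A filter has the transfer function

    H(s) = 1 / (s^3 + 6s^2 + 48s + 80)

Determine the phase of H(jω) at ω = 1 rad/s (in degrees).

∠H(j1) ≈ -32.42°

At s = j1: numerator = 1, denominator = 74 + j47.
∠H = ∠num − ∠den = 0° − (32.421°) = -32.42°.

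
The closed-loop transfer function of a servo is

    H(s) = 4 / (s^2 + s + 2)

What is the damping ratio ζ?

ζ ≈ 0.3536

Compare the denominator to the standard form s^2 + 2ζωₙs + ωₙ².
ωₙ² = 2, so ωₙ = √2 ≈ 1.414 rad/s.
2ζωₙ = 1, so ζ = 1/(2·√2) ≈ 0.3536.
With ζ = 0.3536 the response is underdamped.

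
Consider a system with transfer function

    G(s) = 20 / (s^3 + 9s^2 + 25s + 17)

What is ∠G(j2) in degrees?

∠G(j2) ≈ -114.3°

At s = j2: numerator = 20, denominator = -19 + j42.
∠G = ∠num − ∠den = 0° − (114.34°) = -114.3°.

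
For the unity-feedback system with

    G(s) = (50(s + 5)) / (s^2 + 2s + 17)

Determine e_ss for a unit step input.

G(s) has no poles at the origin.
This is a Type 0 system. Kp = lim_{s→0} G(s) = 250/17.
e_ss = 1/(1 + Kp) = 1/(1 + 250/17) = 17/267 ≈ 0.06367.

e_ss = 0.06367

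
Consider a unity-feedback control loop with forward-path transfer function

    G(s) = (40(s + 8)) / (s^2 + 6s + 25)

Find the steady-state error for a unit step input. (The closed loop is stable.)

e_ss = 0.07246

G(s) has no poles at the origin.
This is a Type 0 system. Kp = lim_{s→0} G(s) = 320/25 = 64/5.
e_ss = 1/(1 + Kp) = 1/(1 + 64/5) = 5/69 ≈ 0.07246.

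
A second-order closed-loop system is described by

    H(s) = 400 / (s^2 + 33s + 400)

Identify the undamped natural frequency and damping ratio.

ωₙ = 20 rad/s, ζ = 0.825

Compare the denominator to the standard form s^2 + 2ζωₙs + ωₙ².
ωₙ² = 400, so ωₙ = 20 rad/s.
2ζωₙ = 33, so ζ = 33/(2·20) = 0.825.
With ζ = 0.825 the response is underdamped.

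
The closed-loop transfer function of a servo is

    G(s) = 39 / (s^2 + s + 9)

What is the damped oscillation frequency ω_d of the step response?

Comparing s^2 + s + 9 to s^2 + 2ζωₙs + ωₙ²: ωₙ = 3 rad/s and ζ = 1/(2·3) ≈ 0.1667.
ζωₙ = 1/2 = 0.5, so ω_d = ωₙ√(1−ζ²) = √(ωₙ² − (ζωₙ)²) = √(9 − 0.5²) = √8.75 ≈ 2.958 rad/s.

ω_d ≈ 2.958 rad/s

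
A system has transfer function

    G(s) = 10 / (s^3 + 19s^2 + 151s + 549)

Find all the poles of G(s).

s = -5 + 6j, -5 - 6j, -9

The poles are the roots of the denominator s^3 + 19s^2 + 151s + 549 = 0.
Trying s = -9: the polynomial evaluates to 0, so (s + 9) is a factor.
Dividing out leaves s^2 + 10s + 61 = 0.
The quadratic formula then gives s = -5 ± 6j.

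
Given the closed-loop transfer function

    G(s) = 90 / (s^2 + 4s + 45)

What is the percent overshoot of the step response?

%OS ≈ 37.5%

Comparing s^2 + 4s + 45 to s^2 + 2ζωₙs + ωₙ²: ωₙ = √45 ≈ 6.708 rad/s and ζ = 4/(2·√45) ≈ 0.2981.
%OS = 100·exp(−πζ/√(1−ζ²)) = 100·exp(−π·0.2981/√(1−0.2981²)) ≈ 37.5%.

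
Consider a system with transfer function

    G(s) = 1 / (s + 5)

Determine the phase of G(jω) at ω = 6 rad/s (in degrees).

At s = j6: numerator = 1, denominator = 5 + j6.
∠G = ∠num − ∠den = 0° − (50.194°) = -50.19°.

∠G(j6) ≈ -50.19°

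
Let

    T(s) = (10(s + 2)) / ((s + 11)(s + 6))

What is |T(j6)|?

Substitute s = j6: numerator = 20 + j60, denominator = 30 + j102.
|T(j6)| = |20 + j60| / |30 + j102| = 63.246 / 106.32 ≈ 0.5949.

|T(j6)| ≈ 0.5949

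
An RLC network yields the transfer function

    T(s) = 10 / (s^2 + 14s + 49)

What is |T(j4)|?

|T(j4)| ≈ 0.1538

Substitute s = j4: numerator = 10, denominator = 33 + j56.
|T(j4)| = |10| / |33 + j56| = 10 / 65 ≈ 0.1538.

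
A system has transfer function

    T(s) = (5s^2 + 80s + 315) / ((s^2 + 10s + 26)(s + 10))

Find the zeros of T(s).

s = -7, -9

Set the numerator to zero: 5s^2 + 80s + 315 = 0, i.e. 5·(s^2 + 16s + 63) = 0.
Factoring: (s + 7)(s + 9) = 0.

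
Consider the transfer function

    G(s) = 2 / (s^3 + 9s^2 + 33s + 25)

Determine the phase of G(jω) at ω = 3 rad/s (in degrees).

∠G(j3) ≈ -127.9°

At s = j3: numerator = 2, denominator = -56 + j72.
∠G = ∠num − ∠den = 0° − (127.87°) = -127.9°.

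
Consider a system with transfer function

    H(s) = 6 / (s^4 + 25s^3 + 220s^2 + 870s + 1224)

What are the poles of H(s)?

s = -5 ± 3j, -3, -12

The poles are the roots of the denominator s^4 + 25s^3 + 220s^2 + 870s + 1224 = 0.
Trying s = -3: the polynomial evaluates to 0, so (s + 3) is a factor.
Dividing out leaves s^3 + 22s^2 + 154s + 408 = 0.
This factors further as (s^2 + 10s + 34)(s + 12) = 0.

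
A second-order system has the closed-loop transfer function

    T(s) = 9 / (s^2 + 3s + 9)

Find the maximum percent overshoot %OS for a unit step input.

Comparing s^2 + 3s + 9 to s^2 + 2ζωₙs + ωₙ²: ωₙ = 3 rad/s and ζ = 3/(2·3) = 0.5.
%OS = 100·exp(−πζ/√(1−ζ²)) = 100·exp(−π·0.5/√(1−0.5²)) ≈ 16.3%.

%OS ≈ 16.3%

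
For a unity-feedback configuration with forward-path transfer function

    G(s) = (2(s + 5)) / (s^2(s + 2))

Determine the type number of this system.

The denominator has 2 factors of s at the origin (free integrators), so this is a Type 2 system.

Type 2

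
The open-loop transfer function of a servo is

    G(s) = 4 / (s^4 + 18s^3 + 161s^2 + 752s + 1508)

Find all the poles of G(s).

The poles are the roots of the denominator s^4 + 18s^3 + 161s^2 + 752s + 1508 = 0.
No real roots exist; factor into two real quadratics: (s^2 + 10s + 29)(s^2 + 8s + 52) = 0.
Each quadratic gives a conjugate pair via the quadratic formula.

s = -5 + 2j, -5 - 2j, -4 + 6j, -4 - 6j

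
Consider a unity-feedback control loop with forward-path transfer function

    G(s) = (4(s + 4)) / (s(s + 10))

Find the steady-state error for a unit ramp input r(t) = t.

e_ss = 0.6250

G(s) has one pole at the origin.
This is a Type 1 system. Kv = lim_{s→0} s·G(s) = 16/10 = 8/5.
e_ss = 1/Kv = 1/(8/5) = 5/8 ≈ 0.6250.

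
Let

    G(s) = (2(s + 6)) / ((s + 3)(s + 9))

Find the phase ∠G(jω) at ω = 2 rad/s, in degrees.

At s = j2: numerator = 12 + j4, denominator = 23 + j24.
∠G = ∠num − ∠den = 18.435° − (46.219°) = -27.78°.

∠G(j2) ≈ -27.78°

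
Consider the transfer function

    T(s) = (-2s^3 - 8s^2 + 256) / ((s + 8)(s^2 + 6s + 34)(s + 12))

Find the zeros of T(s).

Set the numerator to zero: -2s^3 - 8s^2 + 256 = 0, i.e. -2·(s^3 + 4s^2 - 128) = 0.
Factoring: (s^2 + 8s + 32)(s - 4) = 0.

s = -4 + 4j, -4 - 4j, 4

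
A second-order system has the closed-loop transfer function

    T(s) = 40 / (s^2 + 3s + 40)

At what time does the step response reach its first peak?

Comparing s^2 + 3s + 40 to s^2 + 2ζωₙs + ωₙ²: ωₙ = √40 ≈ 6.325 rad/s and ζ = 3/(2·√40) ≈ 0.2372.
ζωₙ = 3/2 = 1.5, so ω_d = ωₙ√(1−ζ²) = √(ωₙ² − (ζωₙ)²) = √(40 − 1.5²) = √37.75 ≈ 6.144 rad/s.
t_p = π/ω_d = π/6.144 ≈ 0.5113 s.

t_p ≈ 0.5113 s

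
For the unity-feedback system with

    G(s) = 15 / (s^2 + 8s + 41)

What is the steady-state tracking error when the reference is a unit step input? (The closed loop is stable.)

G(s) has no poles at the origin.
This is a Type 0 system. Kp = lim_{s→0} G(s) = 15/41.
e_ss = 1/(1 + Kp) = 1/(1 + 15/41) = 41/56 ≈ 0.7321.

e_ss = 0.7321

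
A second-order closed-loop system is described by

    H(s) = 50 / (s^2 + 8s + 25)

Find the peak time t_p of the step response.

Comparing s^2 + 8s + 25 to s^2 + 2ζωₙs + ωₙ²: ωₙ = 5 rad/s and ζ = 8/(2·5) = 0.8.
ζωₙ = 8/2 = 4, so ω_d = ωₙ√(1−ζ²) = √(ωₙ² − (ζωₙ)²) = √(25 − 4²) = √9 = 3 rad/s.
t_p = π/ω_d = π/3 ≈ 1.047 s.

t_p ≈ 1.047 s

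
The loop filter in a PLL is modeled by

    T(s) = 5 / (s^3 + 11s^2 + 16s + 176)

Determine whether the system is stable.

marginally stable

The denominator s^3 + 11s^2 + 16s + 176 factors as (s^2 + 16)(s + 11), giving poles at s = ±4j, -11.
Since the simple pole(s) at s = 4j, -4j lie on the jω-axis with none in the right half-plane, the system is marginally stable.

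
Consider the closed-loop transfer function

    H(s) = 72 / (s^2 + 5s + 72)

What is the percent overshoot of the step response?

Comparing s^2 + 5s + 72 to s^2 + 2ζωₙs + ωₙ²: ωₙ = √72 ≈ 8.485 rad/s and ζ = 5/(2·√72) ≈ 0.2946.
%OS = 100·exp(−πζ/√(1−ζ²)) = 100·exp(−π·0.2946/√(1−0.2946²)) ≈ 38.0%.

%OS ≈ 38.0%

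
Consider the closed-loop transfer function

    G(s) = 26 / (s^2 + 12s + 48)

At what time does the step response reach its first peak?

Comparing s^2 + 12s + 48 to s^2 + 2ζωₙs + ωₙ²: ωₙ = √48 ≈ 6.928 rad/s and ζ = 12/(2·√48) ≈ 0.8660.
ζωₙ = 12/2 = 6, so ω_d = ωₙ√(1−ζ²) = √(ωₙ² − (ζωₙ)²) = √(48 − 6²) = √12 ≈ 3.464 rad/s.
t_p = π/ω_d = π/3.464 ≈ 0.9069 s.

t_p ≈ 0.9069 s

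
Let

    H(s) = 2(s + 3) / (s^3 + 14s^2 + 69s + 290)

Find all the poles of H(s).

s = -10, -2 + 5j, -2 - 5j

The poles are the roots of the denominator s^3 + 14s^2 + 69s + 290 = 0.
Trying s = -10: the polynomial evaluates to 0, so (s + 10) is a factor.
Dividing out leaves s^2 + 4s + 29 = 0.
The quadratic formula then gives s = -2 ± 5j.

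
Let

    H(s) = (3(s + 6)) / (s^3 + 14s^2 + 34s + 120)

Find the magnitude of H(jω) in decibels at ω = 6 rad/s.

Substitute s = j6: numerator = 18 + j18, denominator = -384 - j12.
|H(j6)| = |18 + j18| / |-384 - j12| = 25.456 / 384.19 ≈ 0.06626.
In decibels: 20·log₁₀(0.06626) ≈ -23.6 dB.

|H(j6)|_dB ≈ -23.6 dB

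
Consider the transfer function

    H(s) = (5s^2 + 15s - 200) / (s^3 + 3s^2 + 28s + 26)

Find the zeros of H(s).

s = -8, 5

Set the numerator to zero: 5s^2 + 15s - 200 = 0, i.e. 5·(s^2 + 3s - 40) = 0.
Factoring: (s + 8)(s - 5) = 0.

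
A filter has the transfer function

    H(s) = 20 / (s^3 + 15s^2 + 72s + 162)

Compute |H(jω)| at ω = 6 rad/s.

|H(j6)| ≈ 0.04594

Substitute s = j6: numerator = 20, denominator = -378 + j216.
|H(j6)| = |20| / |-378 + j216| = 20 / 435.36 ≈ 0.04594.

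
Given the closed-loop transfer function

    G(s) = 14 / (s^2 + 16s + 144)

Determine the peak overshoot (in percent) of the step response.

Comparing s^2 + 16s + 144 to s^2 + 2ζωₙs + ωₙ²: ωₙ = 12 rad/s and ζ = 16/(2·12) ≈ 0.6667.
%OS = 100·exp(−πζ/√(1−ζ²)) = 100·exp(−π·0.6667/√(1−0.6667²)) ≈ 6.02%.

%OS ≈ 6.02%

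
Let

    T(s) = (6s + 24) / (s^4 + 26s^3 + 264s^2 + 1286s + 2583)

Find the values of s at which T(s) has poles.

s = -7, -5 + 4j, -5 - 4j, -9

The poles are the roots of the denominator s^4 + 26s^3 + 264s^2 + 1286s + 2583 = 0.
Trying s = -7: the polynomial evaluates to 0, so (s + 7) is a factor.
Dividing out leaves s^3 + 19s^2 + 131s + 369 = 0.
This factors further as (s^2 + 10s + 41)(s + 9) = 0.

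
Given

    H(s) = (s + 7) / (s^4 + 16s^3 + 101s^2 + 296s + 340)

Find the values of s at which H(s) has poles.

s = -4 ± j, -4 ± 2j

The poles are the roots of the denominator s^4 + 16s^3 + 101s^2 + 296s + 340 = 0.
No real roots exist; factor into two real quadratics: (s^2 + 8s + 17)(s^2 + 8s + 20) = 0.
Each quadratic gives a conjugate pair via the quadratic formula.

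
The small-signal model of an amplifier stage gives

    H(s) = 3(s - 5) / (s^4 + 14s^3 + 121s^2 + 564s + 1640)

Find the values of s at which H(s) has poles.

s = -2 ± 6j, -5 ± 4j

The poles are the roots of the denominator s^4 + 14s^3 + 121s^2 + 564s + 1640 = 0.
No real roots exist; factor into two real quadratics: (s^2 + 4s + 40)(s^2 + 10s + 41) = 0.
Each quadratic gives a conjugate pair via the quadratic formula.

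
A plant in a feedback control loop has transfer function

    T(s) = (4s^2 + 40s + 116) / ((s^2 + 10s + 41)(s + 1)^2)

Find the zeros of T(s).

Set the numerator to zero: 4s^2 + 40s + 116 = 0, i.e. 4·(s^2 + 10s + 29) = 0.
Factoring: (s^2 + 10s + 29) = 0.

s = -5 + 2j, -5 - 2j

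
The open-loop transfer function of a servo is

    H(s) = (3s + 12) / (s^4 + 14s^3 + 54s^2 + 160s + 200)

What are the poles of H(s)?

s = -1 + 3j, -1 - 3j, -10, -2

The poles are the roots of the denominator s^4 + 14s^3 + 54s^2 + 160s + 200 = 0.
Trying s = -10: the polynomial evaluates to 0, so (s + 10) is a factor.
Dividing out leaves s^3 + 4s^2 + 14s + 20 = 0.
This factors further as (s^2 + 2s + 10)(s + 2) = 0.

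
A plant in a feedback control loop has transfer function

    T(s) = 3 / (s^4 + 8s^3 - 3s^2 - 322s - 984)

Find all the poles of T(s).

s = -5 ± 4j, 6, -4

The poles are the roots of the denominator s^4 + 8s^3 - 3s^2 - 322s - 984 = 0.
Trying s = 6: the polynomial evaluates to 0, so (s - 6) is a factor.
Dividing out leaves s^3 + 14s^2 + 81s + 164 = 0.
This factors further as (s^2 + 10s + 41)(s + 4) = 0.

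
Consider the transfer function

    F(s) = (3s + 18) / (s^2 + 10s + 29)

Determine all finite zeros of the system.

s = -6

Set the numerator to zero: 3s + 18 = 0, i.e. 3·(s + 6) = 0.
So s = -6.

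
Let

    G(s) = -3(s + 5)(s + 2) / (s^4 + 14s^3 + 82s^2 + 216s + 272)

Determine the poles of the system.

The poles are the roots of the denominator s^4 + 14s^3 + 82s^2 + 216s + 272 = 0.
No real roots exist; factor into two real quadratics: (s^2 + 4s + 8)(s^2 + 10s + 34) = 0.
Each quadratic gives a conjugate pair via the quadratic formula.

s = -2 + 2j, -2 - 2j, -5 + 3j, -5 - 3j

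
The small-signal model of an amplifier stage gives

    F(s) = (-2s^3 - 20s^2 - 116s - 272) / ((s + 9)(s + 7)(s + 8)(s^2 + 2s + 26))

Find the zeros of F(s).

Set the numerator to zero: -2s^3 - 20s^2 - 116s - 272 = 0, i.e. -2·(s^3 + 10s^2 + 58s + 136) = 0.
Factoring: (s + 4)(s^2 + 6s + 34) = 0.

s = -4, -3 ± 5j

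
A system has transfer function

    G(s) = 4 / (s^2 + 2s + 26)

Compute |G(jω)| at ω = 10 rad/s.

Substitute s = j10: numerator = 4, denominator = -74 + j20.
|G(j10)| = |4| / |-74 + j20| = 4 / 76.655 ≈ 0.05218.

|G(j10)| ≈ 0.05218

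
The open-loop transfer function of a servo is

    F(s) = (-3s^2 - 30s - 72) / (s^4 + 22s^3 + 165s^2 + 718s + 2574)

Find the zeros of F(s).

s = -4, -6

Set the numerator to zero: -3s^2 - 30s - 72 = 0, i.e. -3·(s^2 + 10s + 24) = 0.
Factoring: (s + 4)(s + 6) = 0.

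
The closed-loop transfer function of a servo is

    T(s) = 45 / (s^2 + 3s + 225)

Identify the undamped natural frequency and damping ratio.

ωₙ = 15 rad/s, ζ = 0.1

Compare the denominator to the standard form s^2 + 2ζωₙs + ωₙ².
ωₙ² = 225, so ωₙ = 15 rad/s.
2ζωₙ = 3, so ζ = 3/(2·15) = 0.1.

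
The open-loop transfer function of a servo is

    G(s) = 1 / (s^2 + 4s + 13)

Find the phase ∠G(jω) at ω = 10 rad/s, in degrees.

At s = j10: numerator = 1, denominator = -87 + j40.
∠G = ∠num − ∠den = 0° − (155.31°) = -155.3°.

∠G(j10) ≈ -155.3°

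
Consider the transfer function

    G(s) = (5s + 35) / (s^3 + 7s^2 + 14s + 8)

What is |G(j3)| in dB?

|G(j3)|_dB ≈ -3.51 dB

Substitute s = j3: numerator = 35 + j15, denominator = -55 + j15.
|G(j3)| = |35 + j15| / |-55 + j15| = 38.079 / 57.009 ≈ 0.6679.
In decibels: 20·log₁₀(0.6679) ≈ -3.51 dB.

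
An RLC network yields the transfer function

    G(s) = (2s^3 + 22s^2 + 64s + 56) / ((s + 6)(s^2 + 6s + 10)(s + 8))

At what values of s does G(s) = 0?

s = -2, -2, -7

Set the numerator to zero: 2s^3 + 22s^2 + 64s + 56 = 0, i.e. 2·(s^3 + 11s^2 + 32s + 28) = 0.
Factoring: (s + 2)^2(s + 7) = 0.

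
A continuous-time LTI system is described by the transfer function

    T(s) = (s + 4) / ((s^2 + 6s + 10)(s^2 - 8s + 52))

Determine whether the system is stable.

The poles can be read from the denominator factors: s = -3 + j, -3 - j, 4 + 6j, 4 - 6j.
Since the pole(s) at s = 4 ± 6j lie in the right half-plane, the system is unstable.

unstable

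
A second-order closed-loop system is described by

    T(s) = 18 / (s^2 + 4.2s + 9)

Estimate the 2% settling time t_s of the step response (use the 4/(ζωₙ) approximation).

t_s ≈ 1.905 s

Comparing s^2 + 4.2s + 9 to s^2 + 2ζωₙs + ωₙ²: ωₙ = 3 rad/s and ζ = 4.2/(2·3) = 0.7.
ζωₙ = 4.2/2 = 2.1, so t_s ≈ 4/(ζωₙ) = 4/2.1 ≈ 1.905 s.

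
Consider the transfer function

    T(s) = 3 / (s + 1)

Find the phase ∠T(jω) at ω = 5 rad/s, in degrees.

∠T(j5) ≈ -78.69°

At s = j5: numerator = 3, denominator = 1 + j5.
∠T = ∠num − ∠den = 0° − (78.690°) = -78.69°.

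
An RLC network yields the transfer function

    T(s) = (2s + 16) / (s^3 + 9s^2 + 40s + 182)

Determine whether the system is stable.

The denominator s^3 + 9s^2 + 40s + 182 factors as (s + 7)(s^2 + 2s + 26), giving poles at s = -7, -1 + 5j, -1 - 5j.
Since all poles lie strictly in the left half-plane, the system is stable.

stable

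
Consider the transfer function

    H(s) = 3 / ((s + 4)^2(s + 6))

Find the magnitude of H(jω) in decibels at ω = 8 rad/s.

|H(j8)|_dB ≈ -48.5 dB

Substitute s = j8: numerator = 3, denominator = -800.
|H(j8)| = |3| / |-800| = 3 / 800 = 0.003750.
In decibels: 20·log₁₀(0.003750) ≈ -48.5 dB.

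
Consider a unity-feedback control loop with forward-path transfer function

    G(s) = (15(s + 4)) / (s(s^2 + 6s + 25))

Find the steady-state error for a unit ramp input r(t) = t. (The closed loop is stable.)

e_ss = 0.4167

G(s) has one pole at the origin.
This is a Type 1 system. Kv = lim_{s→0} s·G(s) = 60/25 = 12/5.
e_ss = 1/Kv = 1/(12/5) = 5/12 ≈ 0.4167.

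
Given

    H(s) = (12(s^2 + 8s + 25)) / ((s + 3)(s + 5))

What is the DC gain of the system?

H(0) = 20

At s = 0 each factor (s + a) contributes a and each (s^2 + bs + c) contributes c.
H(0) = 12·(25) / ((3) · (5)) = 300/15 = 20.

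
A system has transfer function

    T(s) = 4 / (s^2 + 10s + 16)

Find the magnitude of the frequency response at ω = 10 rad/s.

|T(j10)| ≈ 0.03063

Substitute s = j10: numerator = 4, denominator = -84 + j100.
|T(j10)| = |4| / |-84 + j100| = 4 / 130.60 ≈ 0.03063.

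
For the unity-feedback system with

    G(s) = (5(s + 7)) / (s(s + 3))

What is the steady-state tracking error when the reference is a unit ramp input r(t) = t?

e_ss = 0.08571

G(s) has one pole at the origin.
This is a Type 1 system. Kv = lim_{s→0} s·G(s) = 35/3.
e_ss = 1/Kv = 1/(35/3) = 3/35 ≈ 0.08571.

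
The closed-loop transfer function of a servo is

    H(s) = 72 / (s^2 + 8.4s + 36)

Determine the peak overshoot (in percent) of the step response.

Comparing s^2 + 8.4s + 36 to s^2 + 2ζωₙs + ωₙ²: ωₙ = 6 rad/s and ζ = 8.4/(2·6) = 0.7.
%OS = 100·exp(−πζ/√(1−ζ²)) = 100·exp(−π·0.7/√(1−0.7²)) ≈ 4.60%.

%OS ≈ 4.60%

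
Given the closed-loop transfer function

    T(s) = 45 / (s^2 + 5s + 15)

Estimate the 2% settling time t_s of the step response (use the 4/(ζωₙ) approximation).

t_s ≈ 1.600 s

Comparing s^2 + 5s + 15 to s^2 + 2ζωₙs + ωₙ²: ωₙ = √15 ≈ 3.873 rad/s and ζ = 5/(2·√15) ≈ 0.6455.
ζωₙ = 5/2 = 2.5, so t_s ≈ 4/(ζωₙ) = 4/2.5 = 1.600 s.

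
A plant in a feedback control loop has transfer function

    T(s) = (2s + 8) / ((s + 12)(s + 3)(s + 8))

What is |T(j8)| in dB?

Substitute s = j8: numerator = 8 + j16, denominator = -1184 + j736.
|T(j8)| = |8 + j16| / |-1184 + j736| = 17.889 / 1394.1 ≈ 0.01283.
In decibels: 20·log₁₀(0.01283) ≈ -37.8 dB.

|T(j8)|_dB ≈ -37.8 dB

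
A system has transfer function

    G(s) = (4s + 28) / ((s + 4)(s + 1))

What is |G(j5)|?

Substitute s = j5: numerator = 28 + j20, denominator = -21 + j25.
|G(j5)| = |28 + j20| / |-21 + j25| = 34.409 / 32.650 ≈ 1.054.

|G(j5)| ≈ 1.054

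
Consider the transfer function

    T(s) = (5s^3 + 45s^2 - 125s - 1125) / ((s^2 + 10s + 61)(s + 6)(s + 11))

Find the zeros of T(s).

Set the numerator to zero: 5s^3 + 45s^2 - 125s - 1125 = 0, i.e. 5·(s^3 + 9s^2 - 25s - 225) = 0.
Factoring: (s + 9)(s - 5)(s + 5) = 0.

s = -9, 5, -5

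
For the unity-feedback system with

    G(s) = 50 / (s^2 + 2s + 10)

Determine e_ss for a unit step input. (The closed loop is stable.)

e_ss = 0.1667

G(s) has no poles at the origin.
This is a Type 0 system. Kp = lim_{s→0} G(s) = 50/10 = 5.
e_ss = 1/(1 + Kp) = 1/(1 + 5) = 1/6 ≈ 0.1667.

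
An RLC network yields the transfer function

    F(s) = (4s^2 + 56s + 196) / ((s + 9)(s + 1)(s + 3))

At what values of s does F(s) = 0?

Set the numerator to zero: 4s^2 + 56s + 196 = 0, i.e. 4·(s^2 + 14s + 49) = 0.
Factoring: (s + 7)^2 = 0.

s = -7, -7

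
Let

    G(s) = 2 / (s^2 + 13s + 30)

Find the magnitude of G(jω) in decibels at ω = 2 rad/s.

|G(j2)|_dB ≈ -25.3 dB

Substitute s = j2: numerator = 2, denominator = 26 + j26.
|G(j2)| = |2| / |26 + j26| = 2 / 36.770 ≈ 0.05439.
In decibels: 20·log₁₀(0.05439) ≈ -25.3 dB.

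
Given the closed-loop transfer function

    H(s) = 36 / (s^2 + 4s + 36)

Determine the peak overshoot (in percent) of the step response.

%OS ≈ 32.9%

Comparing s^2 + 4s + 36 to s^2 + 2ζωₙs + ωₙ²: ωₙ = 6 rad/s and ζ = 4/(2·6) ≈ 0.3333.
%OS = 100·exp(−πζ/√(1−ζ²)) = 100·exp(−π·0.3333/√(1−0.3333²)) ≈ 32.9%.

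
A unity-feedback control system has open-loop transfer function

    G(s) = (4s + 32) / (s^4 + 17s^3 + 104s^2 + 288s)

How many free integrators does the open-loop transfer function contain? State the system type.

Factor s from the denominator: s^4 + 17s^3 + 104s^2 + 288s = s·(s^3 + 17s^2 + 104s + 288).
There is 1 pole at the origin, so the system is Type 1.

Type 1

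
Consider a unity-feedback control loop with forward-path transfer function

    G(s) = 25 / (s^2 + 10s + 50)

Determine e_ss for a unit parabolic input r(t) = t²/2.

G(s) has no poles at the origin.
This is a Type 0 system; Ka = lim_{s→0} s^2·G(s) = 0, so the steady-state error for a parabola input is infinite.

e_ss = ∞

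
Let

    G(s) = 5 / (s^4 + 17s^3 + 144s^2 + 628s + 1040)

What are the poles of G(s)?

s = -4 ± 6j, -5, -4

The poles are the roots of the denominator s^4 + 17s^3 + 144s^2 + 628s + 1040 = 0.
Trying s = -5: the polynomial evaluates to 0, so (s + 5) is a factor.
Dividing out leaves s^3 + 12s^2 + 84s + 208 = 0.
This factors further as (s^2 + 8s + 52)(s + 4) = 0.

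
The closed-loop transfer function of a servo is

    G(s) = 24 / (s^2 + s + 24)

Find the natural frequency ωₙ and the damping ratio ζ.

Compare the denominator to the standard form s^2 + 2ζωₙs + ωₙ².
ωₙ² = 24, so ωₙ = √24 ≈ 4.899 rad/s.
2ζωₙ = 1, so ζ = 1/(2·√24) ≈ 0.1021.
With ζ = 0.1021 the response is underdamped.

ωₙ ≈ 4.899 rad/s, ζ ≈ 0.1021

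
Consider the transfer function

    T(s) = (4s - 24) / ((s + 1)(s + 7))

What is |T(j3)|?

|T(j3)| ≈ 1.114

Substitute s = j3: numerator = -24 + j12, denominator = -2 + j24.
|T(j3)| = |-24 + j12| / |-2 + j24| = 26.833 / 24.083 ≈ 1.114.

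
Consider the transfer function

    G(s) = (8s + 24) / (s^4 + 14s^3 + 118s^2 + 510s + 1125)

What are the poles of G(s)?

The poles are the roots of the denominator s^4 + 14s^3 + 118s^2 + 510s + 1125 = 0.
No real roots exist; factor into two real quadratics: (s^2 + 8s + 25)(s^2 + 6s + 45) = 0.
Each quadratic gives a conjugate pair via the quadratic formula.

s = -4 + 3j, -4 - 3j, -3 + 6j, -3 - 6j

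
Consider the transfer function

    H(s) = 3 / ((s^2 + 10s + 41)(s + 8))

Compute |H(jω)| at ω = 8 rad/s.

Substitute s = j8: numerator = 3, denominator = -824 + j456.
|H(j8)| = |3| / |-824 + j456| = 3 / 941.76 ≈ 0.003186.

|H(j8)| ≈ 0.003186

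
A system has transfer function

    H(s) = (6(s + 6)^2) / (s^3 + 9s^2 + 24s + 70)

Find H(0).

H(0) = 108/35 ≈ 3.086

Set s = 0: H(0) = (216) / (70) = 108/35.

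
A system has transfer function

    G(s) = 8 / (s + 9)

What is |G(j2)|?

Substitute s = j2: numerator = 8, denominator = 9 + j2.
|G(j2)| = |8| / |9 + j2| = 8 / 9.2195 ≈ 0.8677.

|G(j2)| ≈ 0.8677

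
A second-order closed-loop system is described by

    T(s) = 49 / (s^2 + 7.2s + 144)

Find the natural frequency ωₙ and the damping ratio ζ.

ωₙ = 12 rad/s, ζ = 0.3

Compare the denominator to the standard form s^2 + 2ζωₙs + ωₙ².
ωₙ² = 144, so ωₙ = 12 rad/s.
2ζωₙ = 7.2, so ζ = 7.2/(2·12) = 0.3.
With ζ = 0.3 the response is underdamped.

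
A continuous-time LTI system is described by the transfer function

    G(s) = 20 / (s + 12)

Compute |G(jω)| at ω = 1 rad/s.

Substitute s = j1: numerator = 20, denominator = 12 + j1.
|G(j1)| = |20| / |12 + j1| = 20 / 12.042 ≈ 1.661.

|G(j1)| ≈ 1.661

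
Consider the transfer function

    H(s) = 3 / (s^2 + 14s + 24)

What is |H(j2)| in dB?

|H(j2)|_dB ≈ -21.2 dB

Substitute s = j2: numerator = 3, denominator = 20 + j28.
|H(j2)| = |3| / |20 + j28| = 3 / 34.409 ≈ 0.08719.
In decibels: 20·log₁₀(0.08719) ≈ -21.2 dB.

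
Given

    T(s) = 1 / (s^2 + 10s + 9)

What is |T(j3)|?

Substitute s = j3: numerator = 1, denominator = j30.
|T(j3)| = |1| / |j30| = 1 / 30 ≈ 0.03333.

|T(j3)| ≈ 0.03333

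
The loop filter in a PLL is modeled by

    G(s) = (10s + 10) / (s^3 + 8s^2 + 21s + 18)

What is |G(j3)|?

Substitute s = j3: numerator = 10 + j30, denominator = -54 + j36.
|G(j3)| = |10 + j30| / |-54 + j36| = 31.623 / 64.900 ≈ 0.4873.

|G(j3)| ≈ 0.4873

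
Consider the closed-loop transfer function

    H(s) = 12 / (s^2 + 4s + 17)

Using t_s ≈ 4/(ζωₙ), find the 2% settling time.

Comparing s^2 + 4s + 17 to s^2 + 2ζωₙs + ωₙ²: ωₙ = √17 ≈ 4.123 rad/s and ζ = 4/(2·√17) ≈ 0.4851.
ζωₙ = 4/2 = 2, so t_s ≈ 4/(ζωₙ) = 4/2 = 2 s.

t_s ≈ 2 s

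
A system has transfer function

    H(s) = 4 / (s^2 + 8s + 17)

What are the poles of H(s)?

The poles are the roots of the denominator s^2 + 8s + 17 = 0.
Using the quadratic formula: s = (-8 ± √(-4))/2 = -4 ± 1j.

s = -4 + j, -4 - j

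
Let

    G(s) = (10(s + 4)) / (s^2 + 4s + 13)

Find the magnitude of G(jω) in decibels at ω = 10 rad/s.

Substitute s = j10: numerator = 40 + j100, denominator = -87 + j40.
|G(j10)| = |40 + j100| / |-87 + j40| = 107.70 / 95.755 ≈ 1.125.
In decibels: 20·log₁₀(1.125) ≈ 1.02 dB.

|G(j10)|_dB ≈ 1.02 dB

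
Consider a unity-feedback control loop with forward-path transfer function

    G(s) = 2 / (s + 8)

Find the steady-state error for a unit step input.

e_ss = 0.8000

G(s) has no poles at the origin.
This is a Type 0 system. Kp = lim_{s→0} G(s) = 2/8 = 1/4.
e_ss = 1/(1 + Kp) = 1/(1 + 1/4) = 4/5 ≈ 0.8000.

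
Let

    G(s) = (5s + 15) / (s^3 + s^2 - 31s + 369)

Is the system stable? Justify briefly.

unstable

The denominator s^3 + s^2 - 31s + 369 factors as (s^2 - 8s + 41)(s + 9), giving poles at s = 4 ± 5j, -9.
Since the pole(s) at s = 4 + 5j, 4 - 5j lie in the right half-plane, the system is unstable.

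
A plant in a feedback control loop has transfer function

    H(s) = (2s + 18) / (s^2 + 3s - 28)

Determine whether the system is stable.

The denominator s^2 + 3s - 28 factors as (s - 4)(s + 7), giving poles at s = 4, -7.
Since the pole(s) at s = 4 lie in the right half-plane, the system is unstable.

unstable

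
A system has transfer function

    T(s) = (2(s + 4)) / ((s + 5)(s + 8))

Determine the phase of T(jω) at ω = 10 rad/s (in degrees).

∠T(j10) ≈ -46.58°

At s = j10: numerator = 8 + j20, denominator = -60 + j130.
∠T = ∠num − ∠den = 68.199° − (114.78°) = -46.58°.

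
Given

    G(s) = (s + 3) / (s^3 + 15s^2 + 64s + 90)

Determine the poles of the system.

s = -3 + j, -3 - j, -9

The poles are the roots of the denominator s^3 + 15s^2 + 64s + 90 = 0.
Trying s = -9: the polynomial evaluates to 0, so (s + 9) is a factor.
Dividing out leaves s^2 + 6s + 10 = 0.
The quadratic formula then gives s = -3 ± 1j.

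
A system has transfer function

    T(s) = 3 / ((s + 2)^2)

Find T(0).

At s = 0 each factor (s + a) contributes a and each (s^2 + bs + c) contributes c.
T(0) = 3·1 / ((2) · (2)) = 3/4 = 3/4.

T(0) = 3/4 ≈ 0.7500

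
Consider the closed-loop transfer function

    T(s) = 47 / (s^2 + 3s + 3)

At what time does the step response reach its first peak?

Comparing s^2 + 3s + 3 to s^2 + 2ζωₙs + ωₙ²: ωₙ = √3 ≈ 1.732 rad/s and ζ = 3/(2·√3) ≈ 0.8660.
ζωₙ = 3/2 = 1.5, so ω_d = ωₙ√(1−ζ²) = √(ωₙ² − (ζωₙ)²) = √(3 − 1.5²) = √0.75 ≈ 0.8660 rad/s.
t_p = π/ω_d = π/0.8660 ≈ 3.628 s.

t_p ≈ 3.628 s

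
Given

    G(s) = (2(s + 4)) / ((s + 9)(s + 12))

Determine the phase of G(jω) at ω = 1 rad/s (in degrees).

At s = j1: numerator = 8 + j2, denominator = 107 + j21.
∠G = ∠num − ∠den = 14.036° − (11.104°) = 2.932°.

∠G(j1) ≈ 2.932°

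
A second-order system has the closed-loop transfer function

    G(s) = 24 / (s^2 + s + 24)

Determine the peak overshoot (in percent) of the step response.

%OS ≈ 72.4%

Comparing s^2 + s + 24 to s^2 + 2ζωₙs + ωₙ²: ωₙ = √24 ≈ 4.899 rad/s and ζ = 1/(2·√24) ≈ 0.1021.
%OS = 100·exp(−πζ/√(1−ζ²)) = 100·exp(−π·0.1021/√(1−0.1021²)) ≈ 72.4%.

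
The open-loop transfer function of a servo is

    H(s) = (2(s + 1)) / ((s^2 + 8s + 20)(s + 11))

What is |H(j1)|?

|H(j1)| ≈ 0.01242

Substitute s = j1: numerator = 2 + j2, denominator = 201 + j107.
|H(j1)| = |2 + j2| / |201 + j107| = 2.8284 / 227.71 ≈ 0.01242.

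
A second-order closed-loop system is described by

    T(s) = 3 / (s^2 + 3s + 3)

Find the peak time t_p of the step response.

Comparing s^2 + 3s + 3 to s^2 + 2ζωₙs + ωₙ²: ωₙ = √3 ≈ 1.732 rad/s and ζ = 3/(2·√3) ≈ 0.8660.
ζωₙ = 3/2 = 1.5, so ω_d = ωₙ√(1−ζ²) = √(ωₙ² − (ζωₙ)²) = √(3 − 1.5²) = √0.75 ≈ 0.8660 rad/s.
t_p = π/ω_d = π/0.8660 ≈ 3.628 s.

t_p ≈ 3.628 s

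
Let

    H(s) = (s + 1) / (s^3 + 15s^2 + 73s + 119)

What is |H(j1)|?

Substitute s = j1: numerator = 1 + j1, denominator = 104 + j72.
|H(j1)| = |1 + j1| / |104 + j72| = 1.4142 / 126.49 ≈ 0.01118.

|H(j1)| ≈ 0.01118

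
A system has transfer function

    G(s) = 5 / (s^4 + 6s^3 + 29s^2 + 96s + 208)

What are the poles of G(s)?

The poles are the roots of the denominator s^4 + 6s^3 + 29s^2 + 96s + 208 = 0.
No real roots exist; factor into two real quadratics: (s^2 + 16)(s^2 + 6s + 13) = 0.
Each quadratic gives a conjugate pair via the quadratic formula.

s = ±4j, -3 ± 2j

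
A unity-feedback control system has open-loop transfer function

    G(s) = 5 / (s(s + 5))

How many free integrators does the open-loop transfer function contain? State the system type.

Type 1

The denominator has 1 factor of s at the origin (free integrator), so this is a Type 1 system.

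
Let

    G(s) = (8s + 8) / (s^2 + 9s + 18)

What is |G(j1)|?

|G(j1)| ≈ 0.5882

Substitute s = j1: numerator = 8 + j8, denominator = 17 + j9.
|G(j1)| = |8 + j8| / |17 + j9| = 11.314 / 19.235 ≈ 0.5882.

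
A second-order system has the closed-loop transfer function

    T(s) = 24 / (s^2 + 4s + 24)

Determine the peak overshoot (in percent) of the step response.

%OS ≈ 24.5%

Comparing s^2 + 4s + 24 to s^2 + 2ζωₙs + ωₙ²: ωₙ = √24 ≈ 4.899 rad/s and ζ = 4/(2·√24) ≈ 0.4082.
%OS = 100·exp(−πζ/√(1−ζ²)) = 100·exp(−π·0.4082/√(1−0.4082²)) ≈ 24.5%.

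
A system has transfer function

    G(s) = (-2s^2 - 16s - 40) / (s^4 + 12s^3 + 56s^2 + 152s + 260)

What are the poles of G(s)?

s = -5 ± j, -1 ± 3j

The poles are the roots of the denominator s^4 + 12s^3 + 56s^2 + 152s + 260 = 0.
No real roots exist; factor into two real quadratics: (s^2 + 10s + 26)(s^2 + 2s + 10) = 0.
Each quadratic gives a conjugate pair via the quadratic formula.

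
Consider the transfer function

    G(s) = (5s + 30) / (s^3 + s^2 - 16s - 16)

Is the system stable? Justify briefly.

unstable

The denominator s^3 + s^2 - 16s - 16 factors as (s + 4)(s - 4)(s + 1), giving poles at s = -4, 4, -1.
Since the pole(s) at s = 4 lie in the right half-plane, the system is unstable.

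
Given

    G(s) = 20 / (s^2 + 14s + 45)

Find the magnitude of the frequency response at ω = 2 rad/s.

Substitute s = j2: numerator = 20, denominator = 41 + j28.
|G(j2)| = |20| / |41 + j28| = 20 / 49.649 ≈ 0.4028.

|G(j2)| ≈ 0.4028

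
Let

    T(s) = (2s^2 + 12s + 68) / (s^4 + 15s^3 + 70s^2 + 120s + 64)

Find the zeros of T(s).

s = -3 ± 5j

Set the numerator to zero: 2s^2 + 12s + 68 = 0, i.e. 2·(s^2 + 6s + 34) = 0.
Factoring: (s^2 + 6s + 34) = 0.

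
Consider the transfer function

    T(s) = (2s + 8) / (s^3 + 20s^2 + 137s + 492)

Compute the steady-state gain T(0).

Set s = 0: T(0) = (8) / (492) = 2/123.

T(0) = 2/123 ≈ 0.01626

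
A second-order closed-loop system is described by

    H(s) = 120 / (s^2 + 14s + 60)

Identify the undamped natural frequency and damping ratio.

Compare the denominator to the standard form s^2 + 2ζωₙs + ωₙ².
ωₙ² = 60, so ωₙ = √60 ≈ 7.746 rad/s.
2ζωₙ = 14, so ζ = 14/(2·√60) ≈ 0.9037.
With ζ = 0.9037 the response is underdamped.

ωₙ ≈ 7.746 rad/s, ζ ≈ 0.9037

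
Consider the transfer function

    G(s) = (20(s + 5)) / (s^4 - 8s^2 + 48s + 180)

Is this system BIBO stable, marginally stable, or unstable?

The denominator s^4 - 8s^2 + 48s + 180 factors as (s^2 + 6s + 10)(s^2 - 6s + 18), giving poles at s = -3 ± j, 3 ± 3j.
Since the pole(s) at s = 3 ± 3j lie in the right half-plane, the system is unstable.

unstable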